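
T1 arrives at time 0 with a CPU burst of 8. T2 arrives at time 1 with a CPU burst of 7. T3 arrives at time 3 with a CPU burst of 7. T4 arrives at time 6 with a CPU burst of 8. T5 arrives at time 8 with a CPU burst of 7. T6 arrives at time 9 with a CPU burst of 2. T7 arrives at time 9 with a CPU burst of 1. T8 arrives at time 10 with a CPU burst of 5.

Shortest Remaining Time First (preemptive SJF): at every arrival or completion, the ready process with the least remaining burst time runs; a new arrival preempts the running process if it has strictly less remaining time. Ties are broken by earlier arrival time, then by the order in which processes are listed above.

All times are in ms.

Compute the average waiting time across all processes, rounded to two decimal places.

Schedule: | T1 0-8 | T2 8-9 | T7 9-10 | T6 10-12 | T8 12-17 | T2 17-23 | T3 23-30 | T5 30-37 | T4 37-45 |
Completion: T1=8  T2=23  T3=30  T4=45  T5=37  T6=12  T7=10  T8=17
Turnaround (C−A): T1=8  T2=22  T3=27  T4=39  T5=29  T6=3  T7=1  T8=7
Waiting times: T1=0, T2=15, T3=20, T4=31, T5=22, T6=1, T7=0, T8=2
Average waiting = (0+15+20+31+22+1+0+2) / 8 = 91/8 = 11.38

11.38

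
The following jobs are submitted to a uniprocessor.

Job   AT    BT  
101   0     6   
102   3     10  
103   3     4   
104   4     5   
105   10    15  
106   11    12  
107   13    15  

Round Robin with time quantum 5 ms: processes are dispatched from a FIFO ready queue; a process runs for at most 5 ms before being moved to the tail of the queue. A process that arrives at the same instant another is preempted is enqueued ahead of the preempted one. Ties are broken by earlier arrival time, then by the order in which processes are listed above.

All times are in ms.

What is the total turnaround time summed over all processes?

Gantt: | 101 0-5 | 102 5-10 | 103 10-14 | 104 14-19 | 101 19-20 | 105 20-25 | 102 25-30 | 106 30-35 | 107 35-40 | 105 40-45 | 106 45-50 | 107 50-55 | 105 55-60 | 106 60-62 | 107 62-67 |
Completion: 101=20  102=30  103=14  104=19  105=60  106=62  107=67
Turnaround = completion − arrival: 101=20, 102=27, 103=11, 104=15, 105=50, 106=51, 107=54
Total turnaround = 20 + 27 + 11 + 15 + 50 + 51 + 54 = 228

228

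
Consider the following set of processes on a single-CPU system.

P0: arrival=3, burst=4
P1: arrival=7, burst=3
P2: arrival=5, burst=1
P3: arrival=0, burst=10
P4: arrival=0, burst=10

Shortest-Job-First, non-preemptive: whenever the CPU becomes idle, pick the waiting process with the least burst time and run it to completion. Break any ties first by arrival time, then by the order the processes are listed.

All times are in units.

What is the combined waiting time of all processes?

Timeline: | P3 0-10 | P2 10-11 | P1 11-14 | P0 14-18 | P4 18-28 |
Completion: P0=18  P1=14  P2=11  P3=10  P4=28
Turnaround (C−A): P0=15  P1=7  P2=6  P3=10  P4=28
Waiting = turnaround − burst: P0=11, P1=4, P2=5, P3=0, P4=18
Total waiting = 11 + 4 + 5 + 0 + 18 = 38

38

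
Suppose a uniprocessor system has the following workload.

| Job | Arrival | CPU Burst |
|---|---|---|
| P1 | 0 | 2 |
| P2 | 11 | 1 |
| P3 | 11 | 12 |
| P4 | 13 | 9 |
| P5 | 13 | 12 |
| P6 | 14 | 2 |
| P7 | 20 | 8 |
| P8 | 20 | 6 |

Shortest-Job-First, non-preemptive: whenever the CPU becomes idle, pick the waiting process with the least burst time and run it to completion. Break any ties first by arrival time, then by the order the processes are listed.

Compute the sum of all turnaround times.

144

Timeline: | P1 0-2 | idle 2-11 | P2 11-12 | P3 12-24 | P6 24-26 | P8 26-32 | P7 32-40 | P4 40-49 | P5 49-61 |
Completion: P1=2  P2=12  P3=24  P4=49  P5=61  P6=26  P7=40  P8=32
Turnaround = completion − arrival: P1=2, P2=1, P3=13, P4=36, P5=48, P6=12, P7=20, P8=12
Total turnaround = 2 + 1 + 13 + 36 + 48 + 12 + 20 + 12 = 144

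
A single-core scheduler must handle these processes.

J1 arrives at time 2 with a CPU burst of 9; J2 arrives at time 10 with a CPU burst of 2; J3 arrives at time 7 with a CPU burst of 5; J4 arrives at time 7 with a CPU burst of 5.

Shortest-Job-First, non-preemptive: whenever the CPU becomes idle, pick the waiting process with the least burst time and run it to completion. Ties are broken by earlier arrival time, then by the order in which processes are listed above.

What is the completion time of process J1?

Schedule: | idle 0-2 | J1 2-11 | J2 11-13 | J3 13-18 | J4 18-23 |
Completion: J1=11  J2=13  J3=18  J4=23
Turnaround (C−A): J1=9  J2=3  J3=11  J4=16

11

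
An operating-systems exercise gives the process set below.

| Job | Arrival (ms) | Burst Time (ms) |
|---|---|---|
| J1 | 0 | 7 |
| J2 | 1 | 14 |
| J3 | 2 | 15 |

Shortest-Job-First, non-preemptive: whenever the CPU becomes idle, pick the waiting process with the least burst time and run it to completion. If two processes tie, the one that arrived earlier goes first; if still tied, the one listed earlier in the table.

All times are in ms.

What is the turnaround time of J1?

7

Timeline: | J1 0-7 | J2 7-21 | J3 21-36 |
Completion: J1=7  J2=21  J3=36
Turnaround (C−A): J1=7  J2=20  J3=34
Turnaround(J1) = completion − arrival = 7 − 0 = 7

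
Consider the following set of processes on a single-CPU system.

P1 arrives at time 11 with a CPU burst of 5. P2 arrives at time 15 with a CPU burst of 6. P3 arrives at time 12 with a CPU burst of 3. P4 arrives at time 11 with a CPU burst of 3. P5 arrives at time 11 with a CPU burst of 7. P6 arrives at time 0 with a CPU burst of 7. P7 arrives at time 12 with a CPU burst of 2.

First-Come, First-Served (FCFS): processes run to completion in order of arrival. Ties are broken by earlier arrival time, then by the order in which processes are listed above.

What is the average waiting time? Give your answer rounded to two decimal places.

8.57

Gantt: | P6 0-7 | idle 7-11 | P1 11-16 | P4 16-19 | P5 19-26 | P3 26-29 | P7 29-31 | P2 31-37 |
Completion: P1=16  P2=37  P3=29  P4=19  P5=26  P6=7  P7=31
Waiting times: P1=0, P2=16, P3=14, P4=5, P5=8, P6=0, P7=17
Average waiting = (0+16+14+5+8+0+17) / 7 = 60/7 = 8.57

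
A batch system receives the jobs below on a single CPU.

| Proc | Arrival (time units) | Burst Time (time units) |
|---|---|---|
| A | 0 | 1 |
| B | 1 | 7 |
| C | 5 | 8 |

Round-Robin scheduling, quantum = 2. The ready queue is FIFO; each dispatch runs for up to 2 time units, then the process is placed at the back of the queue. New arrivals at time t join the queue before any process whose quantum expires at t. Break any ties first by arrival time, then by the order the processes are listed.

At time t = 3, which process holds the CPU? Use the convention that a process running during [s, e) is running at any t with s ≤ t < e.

Gantt: | A 0-1 | B 1-5 | C 5-7 | B 7-9 | C 9-11 | B 11-12 | C 12-16 |
Completion: A=1  B=12  C=16
Turnaround (C−A): A=1  B=11  C=11

B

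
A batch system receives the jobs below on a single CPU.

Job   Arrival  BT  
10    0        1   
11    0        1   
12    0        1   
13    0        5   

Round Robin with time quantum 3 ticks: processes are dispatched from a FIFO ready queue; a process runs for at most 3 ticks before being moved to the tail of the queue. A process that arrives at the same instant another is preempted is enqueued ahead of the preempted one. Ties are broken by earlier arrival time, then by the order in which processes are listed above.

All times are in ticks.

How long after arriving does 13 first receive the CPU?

3

Schedule: | 10 0-1 | 11 1-2 | 12 2-3 | 13 3-8 |
Completion: 10=1  11=2  12=3  13=8
Response(13) = first start − arrival = 3 − 0 = 3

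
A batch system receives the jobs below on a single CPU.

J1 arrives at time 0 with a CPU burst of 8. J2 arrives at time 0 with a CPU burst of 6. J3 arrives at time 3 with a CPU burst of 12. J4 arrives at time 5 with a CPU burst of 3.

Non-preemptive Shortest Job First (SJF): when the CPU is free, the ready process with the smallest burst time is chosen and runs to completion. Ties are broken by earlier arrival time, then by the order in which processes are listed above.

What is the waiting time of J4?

Schedule: | J2 0-6 | J4 6-9 | J1 9-17 | J3 17-29 |
Completion: J1=17  J2=6  J3=29  J4=9
Waiting(J4) = turnaround − burst = 4 − 3 = 1

1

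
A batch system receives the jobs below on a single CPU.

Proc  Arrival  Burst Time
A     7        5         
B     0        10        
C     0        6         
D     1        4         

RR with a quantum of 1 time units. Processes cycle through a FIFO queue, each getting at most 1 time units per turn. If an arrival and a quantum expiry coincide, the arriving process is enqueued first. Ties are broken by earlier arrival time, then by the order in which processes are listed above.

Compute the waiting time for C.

Timeline: | B 0-1 | C 1-2 | D 2-3 | B 3-4 | C 4-5 | D 5-6 | B 6-7 | C 7-8 | D 8-9 | A 9-10 | B 10-11 | C 11-12 | D 12-13 | A 13-14 | B 14-15 | C 15-16 | A 16-17 | B 17-18 | C 18-19 | A 19-20 | B 20-21 | A 21-22 | B 22-25 |
Completion: A=22  B=25  C=19  D=13
Turnaround (C−A): A=15  B=25  C=19  D=12
Waiting(C) = turnaround − burst = 19 − 6 = 13

13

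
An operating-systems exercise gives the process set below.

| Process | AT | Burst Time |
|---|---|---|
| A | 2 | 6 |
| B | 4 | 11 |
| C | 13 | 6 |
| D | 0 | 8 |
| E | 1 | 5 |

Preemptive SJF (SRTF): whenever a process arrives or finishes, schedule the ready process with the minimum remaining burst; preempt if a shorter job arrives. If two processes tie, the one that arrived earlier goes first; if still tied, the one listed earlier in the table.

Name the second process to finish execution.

Schedule: | D 0-1 | E 1-6 | A 6-12 | D 12-19 | C 19-25 | B 25-36 |
Completion: A=12  B=36  C=25  D=19  E=6
Finish order: E → A → D → C → B

A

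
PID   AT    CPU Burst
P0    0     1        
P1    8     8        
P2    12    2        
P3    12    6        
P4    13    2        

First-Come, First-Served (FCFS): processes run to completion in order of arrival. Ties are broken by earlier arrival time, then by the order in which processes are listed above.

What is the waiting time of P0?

0

Timeline: | P0 0-1 | idle 1-8 | P1 8-16 | P2 16-18 | P3 18-24 | P4 24-26 |
Completion: P0=1  P1=16  P2=18  P3=24  P4=26
Turnaround (C−A): P0=1  P1=8  P2=6  P3=12  P4=13
Waiting(P0) = turnaround − burst = 1 − 1 = 0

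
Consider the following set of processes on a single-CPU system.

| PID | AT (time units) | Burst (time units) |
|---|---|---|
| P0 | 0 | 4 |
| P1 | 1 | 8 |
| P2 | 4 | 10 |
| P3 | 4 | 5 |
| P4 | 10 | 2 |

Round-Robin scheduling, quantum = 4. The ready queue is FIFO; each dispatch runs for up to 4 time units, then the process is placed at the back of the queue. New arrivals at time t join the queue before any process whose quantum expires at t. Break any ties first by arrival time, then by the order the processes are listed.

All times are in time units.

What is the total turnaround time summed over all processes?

83

Gantt: | P0 0-4 | P1 4-8 | P2 8-12 | P3 12-16 | P1 16-20 | P4 20-22 | P2 22-26 | P3 26-27 | P2 27-29 |
Completion: P0=4  P1=20  P2=29  P3=27  P4=22
Turnaround (C−A): P0=4  P1=19  P2=25  P3=23  P4=12
Turnaround = completion − arrival: P0=4, P1=19, P2=25, P3=23, P4=12
Total turnaround = 4 + 19 + 25 + 23 + 12 = 83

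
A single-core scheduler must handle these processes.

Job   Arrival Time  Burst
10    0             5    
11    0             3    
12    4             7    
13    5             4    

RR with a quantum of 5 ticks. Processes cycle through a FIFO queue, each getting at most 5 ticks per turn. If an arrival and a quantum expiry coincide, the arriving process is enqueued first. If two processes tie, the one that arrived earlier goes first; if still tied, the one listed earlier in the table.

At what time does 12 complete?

19

Schedule: | 10 0-5 | 11 5-8 | 12 8-13 | 13 13-17 | 12 17-19 |
Completion: 10=5  11=8  12=19  13=17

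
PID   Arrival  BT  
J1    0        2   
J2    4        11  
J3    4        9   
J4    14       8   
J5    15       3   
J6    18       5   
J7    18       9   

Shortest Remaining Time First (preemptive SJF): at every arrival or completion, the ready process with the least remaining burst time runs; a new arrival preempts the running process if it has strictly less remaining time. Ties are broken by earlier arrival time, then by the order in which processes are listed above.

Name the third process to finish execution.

J5

Schedule: | J1 0-2 | idle 2-4 | J3 4-13 | J2 13-14 | J4 14-15 | J5 15-18 | J6 18-23 | J4 23-30 | J7 30-39 | J2 39-49 |
Completion: J1=2  J2=49  J3=13  J4=30  J5=18  J6=23  J7=39
Finish order: J1 → J3 → J5 → J6 → J4 → J7 → J2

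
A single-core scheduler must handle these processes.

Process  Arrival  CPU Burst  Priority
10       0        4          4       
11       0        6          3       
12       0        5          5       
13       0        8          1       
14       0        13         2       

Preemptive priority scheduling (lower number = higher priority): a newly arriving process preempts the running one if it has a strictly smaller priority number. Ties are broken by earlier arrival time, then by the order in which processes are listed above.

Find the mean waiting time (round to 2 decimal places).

Gantt: | 13 0-8 | 14 8-21 | 11 21-27 | 10 27-31 | 12 31-36 |
Completion: 10=31  11=27  12=36  13=8  14=21
Turnaround (C−A): 10=31  11=27  12=36  13=8  14=21
Waiting times: 10=27, 11=21, 12=31, 13=0, 14=8
Average waiting = (27+21+31+0+8) / 5 = 87/5 = 17.40

17.40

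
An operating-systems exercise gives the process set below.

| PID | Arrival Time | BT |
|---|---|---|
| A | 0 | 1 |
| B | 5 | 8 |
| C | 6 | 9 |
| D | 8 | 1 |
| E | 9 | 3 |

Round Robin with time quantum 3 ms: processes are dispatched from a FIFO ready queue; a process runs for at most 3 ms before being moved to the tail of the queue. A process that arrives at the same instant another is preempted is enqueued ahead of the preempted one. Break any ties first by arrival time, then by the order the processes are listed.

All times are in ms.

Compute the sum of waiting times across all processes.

Schedule: | A 0-1 | idle 1-5 | B 5-8 | C 8-11 | D 11-12 | B 12-15 | E 15-18 | C 18-21 | B 21-23 | C 23-26 |
Completion: A=1  B=23  C=26  D=12  E=18
Waiting = turnaround − burst: A=0, B=10, C=11, D=3, E=6
Total waiting = 0 + 10 + 11 + 3 + 6 = 30

30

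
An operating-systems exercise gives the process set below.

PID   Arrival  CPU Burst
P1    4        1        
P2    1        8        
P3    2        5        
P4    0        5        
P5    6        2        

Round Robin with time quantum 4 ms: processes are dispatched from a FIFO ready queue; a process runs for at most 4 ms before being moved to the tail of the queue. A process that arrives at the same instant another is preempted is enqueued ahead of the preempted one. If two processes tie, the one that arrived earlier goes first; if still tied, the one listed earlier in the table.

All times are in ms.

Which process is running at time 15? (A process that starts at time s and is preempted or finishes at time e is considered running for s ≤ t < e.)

Gantt: | P4 0-4 | P2 4-8 | P3 8-12 | P1 12-13 | P4 13-14 | P5 14-16 | P2 16-20 | P3 20-21 |
Completion: P1=13  P2=20  P3=21  P4=14  P5=16
Turnaround (C−A): P1=9  P2=19  P3=19  P4=14  P5=10

P5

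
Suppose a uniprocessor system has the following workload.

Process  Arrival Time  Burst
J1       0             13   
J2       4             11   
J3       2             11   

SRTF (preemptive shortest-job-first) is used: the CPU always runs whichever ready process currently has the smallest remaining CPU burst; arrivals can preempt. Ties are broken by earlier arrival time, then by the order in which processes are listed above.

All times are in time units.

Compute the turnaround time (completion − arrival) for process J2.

Gantt: | J1 0-13 | J3 13-24 | J2 24-35 |
Completion: J1=13  J2=35  J3=24
Turnaround(J2) = completion − arrival = 35 − 4 = 31

31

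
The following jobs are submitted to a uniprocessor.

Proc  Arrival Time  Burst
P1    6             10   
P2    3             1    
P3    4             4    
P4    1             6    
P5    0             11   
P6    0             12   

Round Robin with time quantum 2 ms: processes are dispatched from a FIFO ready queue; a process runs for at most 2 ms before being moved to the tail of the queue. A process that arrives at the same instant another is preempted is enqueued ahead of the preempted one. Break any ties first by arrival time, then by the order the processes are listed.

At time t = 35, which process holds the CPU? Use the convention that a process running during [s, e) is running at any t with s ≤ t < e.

Timeline: | P5 0-2 | P6 2-4 | P4 4-6 | P5 6-8 | P2 8-9 | P3 9-11 | P6 11-13 | P1 13-15 | P4 15-17 | P5 17-19 | P3 19-21 | P6 21-23 | P1 23-25 | P4 25-27 | P5 27-29 | P6 29-31 | P1 31-33 | P5 33-35 | P6 35-37 | P1 37-39 | P5 39-40 | P6 40-42 | P1 42-44 |
Completion: P1=44  P2=9  P3=21  P4=27  P5=40  P6=42
Turnaround (C−A): P1=38  P2=6  P3=17  P4=26  P5=40  P6=42

P6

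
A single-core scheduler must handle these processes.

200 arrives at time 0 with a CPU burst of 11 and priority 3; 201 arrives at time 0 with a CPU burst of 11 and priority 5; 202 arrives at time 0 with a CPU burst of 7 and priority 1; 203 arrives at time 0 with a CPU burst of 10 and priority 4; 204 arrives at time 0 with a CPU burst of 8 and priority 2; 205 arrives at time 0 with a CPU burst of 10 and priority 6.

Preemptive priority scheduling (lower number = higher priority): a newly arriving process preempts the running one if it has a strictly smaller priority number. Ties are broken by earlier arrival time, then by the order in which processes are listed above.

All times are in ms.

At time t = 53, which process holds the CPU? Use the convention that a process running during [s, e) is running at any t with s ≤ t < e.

205

Gantt: | 202 0-7 | 204 7-15 | 200 15-26 | 203 26-36 | 201 36-47 | 205 47-57 |
Completion: 200=26  201=47  202=7  203=36  204=15  205=57
Turnaround (C−A): 200=26  201=47  202=7  203=36  204=15  205=57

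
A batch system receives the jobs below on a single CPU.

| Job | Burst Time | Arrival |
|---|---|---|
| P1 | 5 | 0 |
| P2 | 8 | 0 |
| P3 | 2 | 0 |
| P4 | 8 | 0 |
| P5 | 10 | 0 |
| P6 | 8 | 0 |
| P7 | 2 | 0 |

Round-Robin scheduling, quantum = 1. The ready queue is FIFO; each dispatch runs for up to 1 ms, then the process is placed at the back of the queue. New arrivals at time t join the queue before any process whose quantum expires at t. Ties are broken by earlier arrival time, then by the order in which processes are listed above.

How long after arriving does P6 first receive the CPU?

5

Schedule: | P1 0-1 | P2 1-2 | P3 2-3 | P4 3-4 | P5 4-5 | P6 5-6 | P7 6-7 | P1 7-8 | P2 8-9 | P3 9-10 | P4 10-11 | P5 11-12 | P6 12-13 | P7 13-14 | P1 14-15 | P2 15-16 | P4 16-17 | P5 17-18 | P6 18-19 | P1 19-20 | P2 20-21 | P4 21-22 | P5 22-23 | P6 23-24 | P1 24-25 | P2 25-26 | P4 26-27 | P5 27-28 | P6 28-29 | P2 29-30 | P4 30-31 | P5 31-32 | P6 32-33 | P2 33-34 | P4 34-35 | P5 35-36 | P6 36-37 | P2 37-38 | P4 38-39 | P5 39-40 | P6 40-41 | P5 41-43 |
Completion: P1=25  P2=38  P3=10  P4=39  P5=43  P6=41  P7=14
Turnaround (C−A): P1=25  P2=38  P3=10  P4=39  P5=43  P6=41  P7=14
Response(P6) = first start − arrival = 5 − 0 = 5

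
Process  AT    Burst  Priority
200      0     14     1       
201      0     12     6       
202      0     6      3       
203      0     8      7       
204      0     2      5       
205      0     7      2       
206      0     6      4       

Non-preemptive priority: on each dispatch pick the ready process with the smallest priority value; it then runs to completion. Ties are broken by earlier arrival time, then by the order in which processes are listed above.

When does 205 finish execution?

21

Schedule: | 200 0-14 | 205 14-21 | 202 21-27 | 206 27-33 | 204 33-35 | 201 35-47 | 203 47-55 |
Completion: 200=14  201=47  202=27  203=55  204=35  205=21  206=33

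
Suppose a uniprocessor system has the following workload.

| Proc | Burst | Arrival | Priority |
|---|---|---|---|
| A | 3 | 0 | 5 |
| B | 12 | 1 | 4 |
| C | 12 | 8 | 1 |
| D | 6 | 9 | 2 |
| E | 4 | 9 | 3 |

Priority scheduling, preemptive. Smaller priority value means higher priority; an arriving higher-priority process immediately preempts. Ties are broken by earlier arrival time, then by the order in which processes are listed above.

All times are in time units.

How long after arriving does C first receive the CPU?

Schedule: | A 0-1 | B 1-8 | C 8-20 | D 20-26 | E 26-30 | B 30-35 | A 35-37 |
Completion: A=37  B=35  C=20  D=26  E=30
Turnaround (C−A): A=37  B=34  C=12  D=17  E=21
Response(C) = first start − arrival = 8 − 8 = 0

0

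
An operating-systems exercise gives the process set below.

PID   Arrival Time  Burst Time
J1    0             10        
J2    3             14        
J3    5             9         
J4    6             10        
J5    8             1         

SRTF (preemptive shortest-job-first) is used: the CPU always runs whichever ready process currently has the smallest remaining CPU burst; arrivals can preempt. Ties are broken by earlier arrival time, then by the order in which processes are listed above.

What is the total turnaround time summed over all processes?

92

Schedule: | J1 0-8 | J5 8-9 | J1 9-11 | J3 11-20 | J4 20-30 | J2 30-44 |
Completion: J1=11  J2=44  J3=20  J4=30  J5=9
Turnaround = completion − arrival: J1=11, J2=41, J3=15, J4=24, J5=1
Total turnaround = 11 + 41 + 15 + 24 + 1 = 92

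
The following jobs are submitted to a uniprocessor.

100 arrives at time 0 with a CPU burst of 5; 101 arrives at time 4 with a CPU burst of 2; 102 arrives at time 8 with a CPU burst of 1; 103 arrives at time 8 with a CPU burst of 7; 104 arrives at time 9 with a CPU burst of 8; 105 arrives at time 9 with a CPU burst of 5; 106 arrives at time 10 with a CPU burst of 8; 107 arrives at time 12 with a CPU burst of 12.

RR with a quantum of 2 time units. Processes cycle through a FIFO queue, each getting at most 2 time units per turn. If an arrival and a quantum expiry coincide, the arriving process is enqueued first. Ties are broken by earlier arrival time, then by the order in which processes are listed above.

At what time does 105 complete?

34

Gantt: | 100 0-4 | 101 4-6 | 100 6-7 | idle 7-8 | 102 8-9 | 103 9-11 | 104 11-13 | 105 13-15 | 106 15-17 | 103 17-19 | 107 19-21 | 104 21-23 | 105 23-25 | 106 25-27 | 103 27-29 | 107 29-31 | 104 31-33 | 105 33-34 | 106 34-36 | 103 36-37 | 107 37-39 | 104 39-41 | 106 41-43 | 107 43-49 |
Completion: 100=7  101=6  102=9  103=37  104=41  105=34  106=43  107=49
Turnaround (C−A): 100=7  101=2  102=1  103=29  104=32  105=25  106=33  107=37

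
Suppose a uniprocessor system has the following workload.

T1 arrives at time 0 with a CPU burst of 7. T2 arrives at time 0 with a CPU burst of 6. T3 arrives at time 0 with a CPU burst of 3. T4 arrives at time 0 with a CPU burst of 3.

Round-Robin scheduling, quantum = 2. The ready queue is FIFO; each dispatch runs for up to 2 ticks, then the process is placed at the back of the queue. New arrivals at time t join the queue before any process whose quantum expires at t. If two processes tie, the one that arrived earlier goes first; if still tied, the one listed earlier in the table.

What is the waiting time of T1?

12

Timeline: | T1 0-2 | T2 2-4 | T3 4-6 | T4 6-8 | T1 8-10 | T2 10-12 | T3 12-13 | T4 13-14 | T1 14-16 | T2 16-18 | T1 18-19 |
Completion: T1=19  T2=18  T3=13  T4=14
Turnaround (C−A): T1=19  T2=18  T3=13  T4=14
Waiting(T1) = turnaround − burst = 19 − 7 = 12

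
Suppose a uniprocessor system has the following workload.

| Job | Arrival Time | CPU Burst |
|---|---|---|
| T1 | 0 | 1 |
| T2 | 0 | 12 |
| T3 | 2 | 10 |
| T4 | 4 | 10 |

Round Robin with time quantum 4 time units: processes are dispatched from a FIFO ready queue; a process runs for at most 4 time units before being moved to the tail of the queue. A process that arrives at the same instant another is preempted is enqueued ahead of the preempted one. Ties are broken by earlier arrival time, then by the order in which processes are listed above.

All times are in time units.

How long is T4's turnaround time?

Gantt: | T1 0-1 | T2 1-5 | T3 5-9 | T4 9-13 | T2 13-17 | T3 17-21 | T4 21-25 | T2 25-29 | T3 29-31 | T4 31-33 |
Completion: T1=1  T2=29  T3=31  T4=33
Turnaround (C−A): T1=1  T2=29  T3=29  T4=29
Turnaround(T4) = completion − arrival = 33 − 4 = 29

29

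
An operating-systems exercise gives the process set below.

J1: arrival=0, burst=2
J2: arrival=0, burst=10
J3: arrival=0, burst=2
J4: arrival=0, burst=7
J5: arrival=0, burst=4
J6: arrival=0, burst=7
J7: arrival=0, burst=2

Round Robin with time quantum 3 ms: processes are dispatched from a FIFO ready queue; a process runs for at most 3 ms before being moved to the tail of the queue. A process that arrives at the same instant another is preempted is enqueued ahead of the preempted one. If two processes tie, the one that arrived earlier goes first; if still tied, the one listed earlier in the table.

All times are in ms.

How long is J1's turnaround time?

2

Schedule: | J1 0-2 | J2 2-5 | J3 5-7 | J4 7-10 | J5 10-13 | J6 13-16 | J7 16-18 | J2 18-21 | J4 21-24 | J5 24-25 | J6 25-28 | J2 28-31 | J4 31-32 | J6 32-33 | J2 33-34 |
Completion: J1=2  J2=34  J3=7  J4=32  J5=25  J6=33  J7=18
Turnaround (C−A): J1=2  J2=34  J3=7  J4=32  J5=25  J6=33  J7=18
Turnaround(J1) = completion − arrival = 2 − 0 = 2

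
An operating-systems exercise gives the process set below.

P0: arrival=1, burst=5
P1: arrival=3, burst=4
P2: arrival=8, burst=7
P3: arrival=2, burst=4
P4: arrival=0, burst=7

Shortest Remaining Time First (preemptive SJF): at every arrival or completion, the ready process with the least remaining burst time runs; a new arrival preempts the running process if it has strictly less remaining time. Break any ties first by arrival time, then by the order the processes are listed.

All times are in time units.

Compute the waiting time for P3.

Schedule: | P4 0-1 | P0 1-6 | P3 6-10 | P1 10-14 | P4 14-20 | P2 20-27 |
Completion: P0=6  P1=14  P2=27  P3=10  P4=20
Waiting(P3) = turnaround − burst = 8 − 4 = 4

4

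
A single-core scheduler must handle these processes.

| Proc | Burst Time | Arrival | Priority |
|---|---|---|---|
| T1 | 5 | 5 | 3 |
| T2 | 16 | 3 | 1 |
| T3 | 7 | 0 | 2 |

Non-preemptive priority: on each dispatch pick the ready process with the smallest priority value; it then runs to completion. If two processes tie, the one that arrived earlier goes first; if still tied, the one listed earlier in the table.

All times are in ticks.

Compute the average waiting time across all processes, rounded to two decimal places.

Timeline: | T3 0-7 | T2 7-23 | T1 23-28 |
Completion: T1=28  T2=23  T3=7
Turnaround (C−A): T1=23  T2=20  T3=7
Waiting times: T1=18, T2=4, T3=0
Average waiting = (18+4+0) / 3 = 22/3 = 7.33

7.33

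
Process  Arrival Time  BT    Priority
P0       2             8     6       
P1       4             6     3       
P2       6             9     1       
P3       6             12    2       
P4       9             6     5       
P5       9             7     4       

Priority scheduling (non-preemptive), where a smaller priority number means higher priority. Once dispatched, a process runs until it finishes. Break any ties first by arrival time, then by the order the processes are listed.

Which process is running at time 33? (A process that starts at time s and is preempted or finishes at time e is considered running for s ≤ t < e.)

Gantt: | idle 0-2 | P0 2-10 | P2 10-19 | P3 19-31 | P1 31-37 | P5 37-44 | P4 44-50 |
Completion: P0=10  P1=37  P2=19  P3=31  P4=50  P5=44
Turnaround (C−A): P0=8  P1=33  P2=13  P3=25  P4=41  P5=35

P1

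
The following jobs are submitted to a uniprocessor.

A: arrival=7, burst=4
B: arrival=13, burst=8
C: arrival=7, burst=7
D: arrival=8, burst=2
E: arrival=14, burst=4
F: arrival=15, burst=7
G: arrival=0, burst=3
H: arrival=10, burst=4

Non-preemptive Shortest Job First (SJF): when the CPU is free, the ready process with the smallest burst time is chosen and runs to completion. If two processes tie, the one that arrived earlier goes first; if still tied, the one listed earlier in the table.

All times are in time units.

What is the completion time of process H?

17

Timeline: | G 0-3 | idle 3-7 | A 7-11 | D 11-13 | H 13-17 | E 17-21 | C 21-28 | F 28-35 | B 35-43 |
Completion: A=11  B=43  C=28  D=13  E=21  F=35  G=3  H=17
Turnaround (C−A): A=4  B=30  C=21  D=5  E=7  F=20  G=3  H=7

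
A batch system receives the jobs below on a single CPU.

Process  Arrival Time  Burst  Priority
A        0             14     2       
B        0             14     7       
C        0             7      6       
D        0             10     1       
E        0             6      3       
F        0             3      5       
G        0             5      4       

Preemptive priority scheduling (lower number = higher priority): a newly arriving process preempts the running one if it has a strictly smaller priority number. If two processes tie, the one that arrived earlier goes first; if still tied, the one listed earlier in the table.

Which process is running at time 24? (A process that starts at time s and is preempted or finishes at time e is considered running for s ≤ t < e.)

Timeline: | D 0-10 | A 10-24 | E 24-30 | G 30-35 | F 35-38 | C 38-45 | B 45-59 |
Completion: A=24  B=59  C=45  D=10  E=30  F=38  G=35

E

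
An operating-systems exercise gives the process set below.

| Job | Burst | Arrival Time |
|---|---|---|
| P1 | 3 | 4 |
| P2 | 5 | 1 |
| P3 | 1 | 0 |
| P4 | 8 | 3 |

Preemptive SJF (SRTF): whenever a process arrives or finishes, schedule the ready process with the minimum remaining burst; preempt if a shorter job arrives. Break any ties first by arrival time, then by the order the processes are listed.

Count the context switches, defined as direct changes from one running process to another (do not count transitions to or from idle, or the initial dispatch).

3

Gantt: | P3 0-1 | P2 1-6 | P1 6-9 | P4 9-17 |
Completion: P1=9  P2=6  P3=1  P4=17
Turnaround (C−A): P1=5  P2=5  P3=1  P4=14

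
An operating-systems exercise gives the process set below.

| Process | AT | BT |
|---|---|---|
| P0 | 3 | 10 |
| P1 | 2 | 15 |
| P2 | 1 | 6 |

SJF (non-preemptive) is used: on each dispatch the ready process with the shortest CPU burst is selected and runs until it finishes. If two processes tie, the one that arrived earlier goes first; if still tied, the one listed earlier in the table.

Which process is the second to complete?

Gantt: | idle 0-1 | P2 1-7 | P0 7-17 | P1 17-32 |
Completion: P0=17  P1=32  P2=7
Turnaround (C−A): P0=14  P1=30  P2=6
Finish order: P2 → P0 → P1

P0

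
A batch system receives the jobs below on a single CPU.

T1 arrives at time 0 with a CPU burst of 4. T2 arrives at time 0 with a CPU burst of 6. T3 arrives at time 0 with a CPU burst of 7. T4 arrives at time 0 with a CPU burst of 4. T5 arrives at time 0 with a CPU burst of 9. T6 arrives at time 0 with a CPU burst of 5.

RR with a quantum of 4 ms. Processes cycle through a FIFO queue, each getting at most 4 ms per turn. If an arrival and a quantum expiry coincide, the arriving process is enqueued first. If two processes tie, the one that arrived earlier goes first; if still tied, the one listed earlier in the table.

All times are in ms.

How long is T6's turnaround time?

Schedule: | T1 0-4 | T2 4-8 | T3 8-12 | T4 12-16 | T5 16-20 | T6 20-24 | T2 24-26 | T3 26-29 | T5 29-33 | T6 33-34 | T5 34-35 |
Completion: T1=4  T2=26  T3=29  T4=16  T5=35  T6=34
Turnaround(T6) = completion − arrival = 34 − 0 = 34

34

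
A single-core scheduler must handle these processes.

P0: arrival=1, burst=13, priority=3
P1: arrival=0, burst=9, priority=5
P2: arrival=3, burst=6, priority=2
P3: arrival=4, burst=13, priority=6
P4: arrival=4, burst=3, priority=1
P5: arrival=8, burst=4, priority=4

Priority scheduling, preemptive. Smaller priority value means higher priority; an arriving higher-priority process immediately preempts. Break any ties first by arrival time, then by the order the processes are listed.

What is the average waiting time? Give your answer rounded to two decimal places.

14.00

Gantt: | P1 0-1 | P0 1-3 | P2 3-4 | P4 4-7 | P2 7-12 | P0 12-23 | P5 23-27 | P1 27-35 | P3 35-48 |
Completion: P0=23  P1=35  P2=12  P3=48  P4=7  P5=27
Turnaround (C−A): P0=22  P1=35  P2=9  P3=44  P4=3  P5=19
Waiting times: P0=9, P1=26, P2=3, P3=31, P4=0, P5=15
Average waiting = (9+26+3+31+0+15) / 6 = 84/6 = 14.00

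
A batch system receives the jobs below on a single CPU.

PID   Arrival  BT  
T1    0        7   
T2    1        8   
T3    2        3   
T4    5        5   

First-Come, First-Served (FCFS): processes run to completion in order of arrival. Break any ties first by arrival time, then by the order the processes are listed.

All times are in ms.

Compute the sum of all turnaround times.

55

Gantt: | T1 0-7 | T2 7-15 | T3 15-18 | T4 18-23 |
Completion: T1=7  T2=15  T3=18  T4=23
Turnaround (C−A): T1=7  T2=14  T3=16  T4=18
Turnaround = completion − arrival: T1=7, T2=14, T3=16, T4=18
Total turnaround = 7 + 14 + 16 + 18 = 55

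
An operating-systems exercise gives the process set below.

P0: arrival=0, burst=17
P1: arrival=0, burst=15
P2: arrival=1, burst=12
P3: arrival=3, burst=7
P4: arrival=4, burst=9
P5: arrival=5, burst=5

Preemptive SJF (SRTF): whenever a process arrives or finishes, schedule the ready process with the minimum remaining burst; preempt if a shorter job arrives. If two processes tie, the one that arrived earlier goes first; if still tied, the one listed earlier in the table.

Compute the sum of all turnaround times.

Timeline: | P1 0-1 | P2 1-3 | P3 3-10 | P5 10-15 | P4 15-24 | P2 24-34 | P1 34-48 | P0 48-65 |
Completion: P0=65  P1=48  P2=34  P3=10  P4=24  P5=15
Turnaround (C−A): P0=65  P1=48  P2=33  P3=7  P4=20  P5=10
Turnaround = completion − arrival: P0=65, P1=48, P2=33, P3=7, P4=20, P5=10
Total turnaround = 65 + 48 + 33 + 7 + 20 + 10 = 183

183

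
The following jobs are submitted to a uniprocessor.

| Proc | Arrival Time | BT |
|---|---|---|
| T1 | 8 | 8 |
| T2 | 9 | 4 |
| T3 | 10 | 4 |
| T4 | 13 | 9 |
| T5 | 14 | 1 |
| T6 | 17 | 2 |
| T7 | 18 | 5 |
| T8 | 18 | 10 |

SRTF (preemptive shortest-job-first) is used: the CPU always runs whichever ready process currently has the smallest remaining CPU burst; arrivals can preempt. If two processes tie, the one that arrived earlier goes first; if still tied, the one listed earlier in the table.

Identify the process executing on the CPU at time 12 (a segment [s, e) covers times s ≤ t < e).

T2

Timeline: | idle 0-8 | T1 8-9 | T2 9-13 | T3 13-14 | T5 14-15 | T3 15-18 | T6 18-20 | T7 20-25 | T1 25-32 | T4 32-41 | T8 41-51 |
Completion: T1=32  T2=13  T3=18  T4=41  T5=15  T6=20  T7=25  T8=51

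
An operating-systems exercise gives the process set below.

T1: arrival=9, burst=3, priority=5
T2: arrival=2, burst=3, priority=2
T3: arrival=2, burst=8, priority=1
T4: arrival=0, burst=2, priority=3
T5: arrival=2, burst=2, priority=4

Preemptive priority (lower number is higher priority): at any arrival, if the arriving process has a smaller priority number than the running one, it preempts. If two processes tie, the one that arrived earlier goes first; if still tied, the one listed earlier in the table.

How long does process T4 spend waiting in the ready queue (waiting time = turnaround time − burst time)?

Timeline: | T4 0-2 | T3 2-10 | T2 10-13 | T5 13-15 | T1 15-18 |
Completion: T1=18  T2=13  T3=10  T4=2  T5=15
Turnaround (C−A): T1=9  T2=11  T3=8  T4=2  T5=13
Waiting(T4) = turnaround − burst = 2 − 2 = 0

0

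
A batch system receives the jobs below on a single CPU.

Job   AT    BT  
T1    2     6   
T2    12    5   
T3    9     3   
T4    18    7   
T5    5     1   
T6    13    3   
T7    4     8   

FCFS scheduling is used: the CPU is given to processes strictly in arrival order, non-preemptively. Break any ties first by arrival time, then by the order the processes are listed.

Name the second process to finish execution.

Gantt: | idle 0-2 | T1 2-8 | T7 8-16 | T5 16-17 | T3 17-20 | T2 20-25 | T6 25-28 | T4 28-35 |
Completion: T1=8  T2=25  T3=20  T4=35  T5=17  T6=28  T7=16
Turnaround (C−A): T1=6  T2=13  T3=11  T4=17  T5=12  T6=15  T7=12
Finish order: T1 → T7 → T5 → T3 → T2 → T6 → T4

T7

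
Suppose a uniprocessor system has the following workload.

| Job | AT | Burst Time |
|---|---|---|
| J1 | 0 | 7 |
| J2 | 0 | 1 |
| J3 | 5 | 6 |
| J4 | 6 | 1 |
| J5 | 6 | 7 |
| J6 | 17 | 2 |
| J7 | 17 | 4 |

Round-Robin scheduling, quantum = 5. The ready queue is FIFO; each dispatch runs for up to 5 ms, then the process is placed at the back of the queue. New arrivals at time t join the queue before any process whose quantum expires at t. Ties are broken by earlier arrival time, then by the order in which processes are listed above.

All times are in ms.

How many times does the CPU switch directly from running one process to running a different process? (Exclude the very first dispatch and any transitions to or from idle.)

Timeline: | J1 0-5 | J2 5-6 | J3 6-11 | J1 11-13 | J4 13-14 | J5 14-19 | J3 19-20 | J6 20-22 | J7 22-26 | J5 26-28 |
Completion: J1=13  J2=6  J3=20  J4=14  J5=28  J6=22  J7=26
Turnaround (C−A): J1=13  J2=6  J3=15  J4=8  J5=22  J6=5  J7=9

9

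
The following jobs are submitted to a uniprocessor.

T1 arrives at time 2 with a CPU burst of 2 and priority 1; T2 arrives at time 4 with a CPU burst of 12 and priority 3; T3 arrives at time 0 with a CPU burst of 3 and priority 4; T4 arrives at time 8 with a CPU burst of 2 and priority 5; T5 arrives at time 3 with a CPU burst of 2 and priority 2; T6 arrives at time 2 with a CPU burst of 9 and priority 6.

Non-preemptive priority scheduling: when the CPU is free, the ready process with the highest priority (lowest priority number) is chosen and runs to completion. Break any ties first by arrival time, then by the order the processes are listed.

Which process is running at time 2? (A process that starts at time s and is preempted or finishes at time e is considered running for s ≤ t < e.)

T3

Gantt: | T3 0-3 | T1 3-5 | T5 5-7 | T2 7-19 | T4 19-21 | T6 21-30 |
Completion: T1=5  T2=19  T3=3  T4=21  T5=7  T6=30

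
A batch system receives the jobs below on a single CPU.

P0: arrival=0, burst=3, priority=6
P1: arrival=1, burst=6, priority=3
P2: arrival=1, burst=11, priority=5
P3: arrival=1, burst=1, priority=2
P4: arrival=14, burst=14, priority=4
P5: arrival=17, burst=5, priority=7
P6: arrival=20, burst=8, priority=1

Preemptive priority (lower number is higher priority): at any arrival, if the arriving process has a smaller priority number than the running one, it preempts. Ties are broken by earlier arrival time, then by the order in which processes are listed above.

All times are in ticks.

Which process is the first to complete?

P3

Gantt: | P0 0-1 | P3 1-2 | P1 2-8 | P2 8-14 | P4 14-20 | P6 20-28 | P4 28-36 | P2 36-41 | P0 41-43 | P5 43-48 |
Completion: P0=43  P1=8  P2=41  P3=2  P4=36  P5=48  P6=28
Turnaround (C−A): P0=43  P1=7  P2=40  P3=1  P4=22  P5=31  P6=8
Finish order: P3 → P1 → P6 → P4 → P2 → P0 → P5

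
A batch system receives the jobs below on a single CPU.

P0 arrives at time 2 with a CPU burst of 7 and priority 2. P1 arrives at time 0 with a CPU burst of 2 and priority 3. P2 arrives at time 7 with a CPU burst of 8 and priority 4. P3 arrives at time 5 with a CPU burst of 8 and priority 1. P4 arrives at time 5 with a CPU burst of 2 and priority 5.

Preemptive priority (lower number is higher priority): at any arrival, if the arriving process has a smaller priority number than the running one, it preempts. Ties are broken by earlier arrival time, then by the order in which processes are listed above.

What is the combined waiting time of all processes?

38

Schedule: | P1 0-2 | P0 2-5 | P3 5-13 | P0 13-17 | P2 17-25 | P4 25-27 |
Completion: P0=17  P1=2  P2=25  P3=13  P4=27
Turnaround (C−A): P0=15  P1=2  P2=18  P3=8  P4=22
Waiting = turnaround − burst: P0=8, P1=0, P2=10, P3=0, P4=20
Total waiting = 8 + 0 + 10 + 0 + 20 = 38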